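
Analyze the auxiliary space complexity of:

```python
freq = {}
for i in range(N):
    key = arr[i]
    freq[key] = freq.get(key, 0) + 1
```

Space complexity: O(n).
Auxiliary storage grows linearly with the input size n in the worst case.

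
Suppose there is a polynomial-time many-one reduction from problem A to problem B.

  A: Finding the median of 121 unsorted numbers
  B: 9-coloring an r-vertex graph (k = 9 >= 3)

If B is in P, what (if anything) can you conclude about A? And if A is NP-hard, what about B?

A poly-time reduction A <=_p B means any A-instance can be transformed to a B-instance in poly time.
If B is in P: compose the reduction with B's poly-time algorithm to solve A in poly time, so A is in P.
If A is NP-hard: every NP problem reduces to A, which reduces to B; composing reductions, every NP problem reduces to B, so B is NP-hard.
(Here in fact A is P and B is NP-complete.)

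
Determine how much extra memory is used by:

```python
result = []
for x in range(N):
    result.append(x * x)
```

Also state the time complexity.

Space complexity: O(n).
Auxiliary storage grows linearly with the input size n in the worst case.
Time complexity: O(n).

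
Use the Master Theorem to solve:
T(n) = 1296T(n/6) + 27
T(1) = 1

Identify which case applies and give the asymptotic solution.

a=1296, b=6, f(n)=27.
log_6(1296) = 4 > 0.
Since f(n) = O(n^0) is polynomially smaller than n^4, Case 1 applies.
T(n) = Theta(n^4).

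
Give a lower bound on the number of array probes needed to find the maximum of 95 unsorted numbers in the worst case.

Adversary: any unprobed cell could hold a value larger than everything seen so far. If fewer than 95 cells are probed, the adversary places the max in an unprobed cell. So all 95 cells must be examined; together with 95-1 comparisons this is tight.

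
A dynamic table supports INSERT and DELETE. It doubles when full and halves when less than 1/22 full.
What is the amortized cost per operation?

Using potential function Phi = |2*num_items - table_size| when load > 1/2, and Phi = table_size/2 - num_items otherwise. The gap of 1/22 vs 1/2 for shrinking prevents thrashing. Both insert and delete have O(1) amortized cost.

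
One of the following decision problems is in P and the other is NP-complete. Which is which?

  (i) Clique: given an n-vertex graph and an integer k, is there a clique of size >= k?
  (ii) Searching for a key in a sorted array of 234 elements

(i) is NP-complete: complement of Independent Set / Vertex Cover (with k part of the input).
(ii) is P: binary search runs in O(log n).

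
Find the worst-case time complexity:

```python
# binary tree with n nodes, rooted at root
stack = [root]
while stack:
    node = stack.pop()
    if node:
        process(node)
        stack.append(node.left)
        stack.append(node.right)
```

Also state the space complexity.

Time complexity: O(n).
Space complexity: O(n).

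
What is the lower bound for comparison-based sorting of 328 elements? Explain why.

A comparison-based sorting algorithm corresponds to a decision tree. With 328! possible permutations, the tree has 328! leaves. The height is at least log_2(328!) = Omega(n log n) by Stirling's approximation.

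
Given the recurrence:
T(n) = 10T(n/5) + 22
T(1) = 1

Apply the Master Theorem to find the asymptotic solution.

a=10, b=5, f(n)=22. log_5(10) = 1.431. Case 1 of Master Theorem: T(n) = O(n^1.431).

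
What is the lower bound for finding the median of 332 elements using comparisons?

To find the median of 332 elements, every element must be compared at least once, so the lower bound is Omega(n). The BFPRT algorithm achieves O(n), making this tight.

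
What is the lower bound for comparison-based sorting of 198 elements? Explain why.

A comparison-based sorting algorithm corresponds to a decision tree. With 198! possible permutations, the tree has 198! leaves. The height is at least log_2(198!) = Omega(n log n) by Stirling's approximation.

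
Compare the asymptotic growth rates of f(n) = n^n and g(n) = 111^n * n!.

g(n) = 111^n * n! grows faster: by Stirling n! ~ sqrt(2 pi n)(n/e)^n, so 111^n n! / n^n ~ (111/e)^n sqrt(2 pi n) -> infinity since 111/e > 1.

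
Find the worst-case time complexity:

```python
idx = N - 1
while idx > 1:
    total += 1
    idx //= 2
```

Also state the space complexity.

Time complexity: O(log n).
Space complexity: O(1).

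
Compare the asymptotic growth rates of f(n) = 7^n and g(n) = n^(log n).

f(n) = 7^n grows faster: take logs: log(n^(log n)) = (log n)^2, log(7^n) = n log 7; n dominates (log n)^2.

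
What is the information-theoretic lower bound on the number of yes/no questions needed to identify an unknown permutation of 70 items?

There are 70! = 11978571669969891796072783721689098736458938142546425857555362864628009582789845319680000000000000000 permutations. Each yes/no question gives at most 1 bit, so at least ceil(log_2(11978571669969891796072783721689098736458938142546425857555362864628009582789845319680000000000000000)) = 333 questions are needed.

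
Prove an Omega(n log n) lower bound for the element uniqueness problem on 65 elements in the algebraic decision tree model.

In the algebraic decision tree model, element uniqueness on 65 elements is equivalent to determining which cell of an arrangement of C(65,2) = 2080 hyperplanes x_i = x_j contains the input point. Ben-Or's theorem shows this requires Omega(n log n).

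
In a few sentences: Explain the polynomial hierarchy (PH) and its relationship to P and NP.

The polynomial hierarchy is a tower of complexity classes: Sigma_0^P = Pi_0^P = P, Sigma_1^P = NP, Pi_1^P = co-NP, and Sigma_{k+1}^P = NP^{Sigma_k^P}. PH is contained in PSPACE. If any level collapses (Sigma_k = Pi_k), the entire hierarchy collapses to that level.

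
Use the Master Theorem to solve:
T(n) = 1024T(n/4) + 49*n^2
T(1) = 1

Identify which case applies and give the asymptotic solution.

a=1024, b=4, f(n)=49*n^2.
log_4(1024) = 5 > 2.
Since f(n) = O(n^2) is polynomially smaller than n^5, Case 1 applies.
T(n) = Theta(n^5).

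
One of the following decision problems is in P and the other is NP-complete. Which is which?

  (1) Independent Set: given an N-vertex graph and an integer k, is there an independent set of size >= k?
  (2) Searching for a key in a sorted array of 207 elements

(1) is NP-complete: complement of Clique (with k part of the input).
(2) is P: binary search runs in O(log n).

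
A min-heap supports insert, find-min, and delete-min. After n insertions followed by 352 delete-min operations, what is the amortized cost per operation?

Insert takes O(log n) worst case. Delete-min takes O(log n). Over a sequence of n inserts and 352 delete-mins, total cost is O((n + 352) log n). Amortized per operation: O(log n).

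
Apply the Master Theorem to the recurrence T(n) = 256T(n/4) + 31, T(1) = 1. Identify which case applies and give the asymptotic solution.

a=256, b=4, f(n)=31.
log_4(256) = 4 > 0.
Since f(n) = O(n^0) is polynomially smaller than n^4, Case 1 applies.
T(n) = Theta(n^4).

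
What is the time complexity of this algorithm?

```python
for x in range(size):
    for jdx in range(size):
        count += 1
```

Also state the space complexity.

Time complexity: O(n^2).
Space complexity: O(1).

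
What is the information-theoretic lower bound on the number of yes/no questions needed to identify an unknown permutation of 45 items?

There are 45! = 119622220865480194561963161495657715064383733760000000000 permutations. Each yes/no question gives at most 1 bit, so at least ceil(log_2(119622220865480194561963161495657715064383733760000000000)) = 187 questions are needed.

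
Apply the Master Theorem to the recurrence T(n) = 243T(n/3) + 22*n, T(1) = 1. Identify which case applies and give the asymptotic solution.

a=243, b=3, f(n)=22*n.
log_3(243) = 5 > 1.
Since f(n) = O(n^1) is polynomially smaller than n^5, Case 1 applies.
T(n) = Theta(n^5).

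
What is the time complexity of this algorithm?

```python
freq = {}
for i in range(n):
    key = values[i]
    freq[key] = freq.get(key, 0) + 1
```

Time complexity: O(n).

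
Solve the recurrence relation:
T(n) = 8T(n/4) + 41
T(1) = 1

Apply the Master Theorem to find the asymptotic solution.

a=8, b=4, f(n)=41. log_4(8) = 1.5. Case 1 of Master Theorem: T(n) = O(n^1.5).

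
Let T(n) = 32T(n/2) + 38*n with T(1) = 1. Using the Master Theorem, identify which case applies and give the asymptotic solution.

a=32, b=2, f(n)=38*n.
log_2(32) = 5 > 1.
Since f(n) = O(n^1) is polynomially smaller than n^5, Case 1 applies.
T(n) = Theta(n^5).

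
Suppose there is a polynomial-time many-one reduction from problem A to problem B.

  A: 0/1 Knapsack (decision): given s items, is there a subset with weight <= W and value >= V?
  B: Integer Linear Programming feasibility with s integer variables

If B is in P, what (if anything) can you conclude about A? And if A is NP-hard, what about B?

A poly-time reduction A <=_p B means any A-instance can be transformed to a B-instance in poly time.
If B is in P: compose the reduction with B's poly-time algorithm to solve A in poly time, so A is in P.
If A is NP-hard: every NP problem reduces to A, which reduces to B; composing reductions, every NP problem reduces to B, so B is NP-hard.
(Here in fact A is NP-complete and B is NP-complete.)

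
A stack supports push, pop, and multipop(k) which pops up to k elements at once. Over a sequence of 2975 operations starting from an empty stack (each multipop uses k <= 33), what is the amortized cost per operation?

Each element is pushed exactly once and popped at most once (whether by pop or as part of a multipop). So the total number of individual pops over the whole sequence is at most the number of pushes, which is at most 2975. Total work <= 2 * 2975, hence O(1) amortized per operation.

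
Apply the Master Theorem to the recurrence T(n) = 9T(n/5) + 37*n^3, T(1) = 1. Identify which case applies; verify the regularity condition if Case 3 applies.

a=9, b=5, f(n)=37*n^3.
log_5(9) = 1.365 < 3.
f(n) = Omega(n^(1.365+epsilon)) for some epsilon > 0, so Case 3 is the candidate.
Regularity: a*f(n/b) = 9*37*(n/5)^3 = (9/125)*37*n^3 <= c*f(n) with c = 9/125 < 1. Satisfied.
Case 3: T(n) = Theta(n^3).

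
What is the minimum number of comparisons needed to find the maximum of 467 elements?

Finding the maximum requires 466 comparisons. Each comparison eliminates exactly one candidate. With 467 candidates, we need 466 eliminations.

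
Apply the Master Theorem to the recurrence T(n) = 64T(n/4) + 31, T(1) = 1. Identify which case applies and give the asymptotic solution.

a=64, b=4, f(n)=31.
log_4(64) = 3 > 0.
Since f(n) = O(n^0) is polynomially smaller than n^3, Case 1 applies.
T(n) = Theta(n^3).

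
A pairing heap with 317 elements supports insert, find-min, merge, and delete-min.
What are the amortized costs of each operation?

Pairing heaps are self-adjusting heap-ordered trees. Insert and merge link two roots: O(1). Find-min reads the root: O(1). Delete-min removes the root, then pairs children in two passes; amortized cost is O(log 317) = O(log n).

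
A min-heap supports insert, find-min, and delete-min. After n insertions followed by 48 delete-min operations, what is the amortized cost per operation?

Insert takes O(log n) worst case. Delete-min takes O(log n). Over a sequence of n inserts and 48 delete-mins, total cost is O((n + 48) log n). Amortized per operation: O(log n).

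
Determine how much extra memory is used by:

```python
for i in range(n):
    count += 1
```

Space complexity: O(1).
Only a constant amount of auxiliary storage is used; nothing grows with n.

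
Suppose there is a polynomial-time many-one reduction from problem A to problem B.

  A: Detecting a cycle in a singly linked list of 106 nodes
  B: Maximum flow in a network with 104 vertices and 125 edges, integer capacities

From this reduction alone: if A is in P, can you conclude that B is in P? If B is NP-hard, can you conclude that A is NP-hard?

A poly-time reduction A <=_p B transfers tractability DOWN (B easy => A easy) and hardness UP (A hard => B hard), not the reverse.
From A in P, the reduction alone does NOT give B in P: any problem in P trivially reduces to SAT, yet SAT is not known to be in P.
From B NP-hard, the reduction alone does NOT give A NP-hard: again, easy problems reduce to hard ones.
(Here in fact A is P and B is P.)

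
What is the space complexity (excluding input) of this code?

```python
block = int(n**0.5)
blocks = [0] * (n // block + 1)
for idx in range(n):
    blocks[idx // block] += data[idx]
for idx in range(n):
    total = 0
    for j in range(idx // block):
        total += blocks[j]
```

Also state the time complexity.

Space complexity: O(sqrt(n)).
Storage scales with sqrt(n).
Time complexity: O(n * sqrt(n)).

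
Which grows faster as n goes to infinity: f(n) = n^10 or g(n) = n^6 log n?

f(n) = n^10 grows faster: n^10 / (n^6 log n) = n^4/log n -> infinity.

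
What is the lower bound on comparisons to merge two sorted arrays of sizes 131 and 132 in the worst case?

Adversary: with |131 - 132| <= 1 the inputs can be fully interleaved so that every adjacent pair in the merged output comes from different arrays. Then each of the 262 adjacent pairs must be directly compared, or the algorithm cannot determine their relative order. Standard merge meets this bound.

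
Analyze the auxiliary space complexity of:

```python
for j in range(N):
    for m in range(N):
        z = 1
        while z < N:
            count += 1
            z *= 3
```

Space complexity: O(1).
Only a constant amount of auxiliary storage is used; nothing grows with n.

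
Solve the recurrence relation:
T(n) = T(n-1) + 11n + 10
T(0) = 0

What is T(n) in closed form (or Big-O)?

Dominant term in sum is 11*sum(i, i=1..n) = 11*n*(n+1)/2 = O(n^2).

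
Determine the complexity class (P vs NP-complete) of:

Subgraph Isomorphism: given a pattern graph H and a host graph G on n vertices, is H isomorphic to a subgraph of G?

This problem is NP-complete: generalizes Clique and Hamiltonian Path (pattern size is part of the input).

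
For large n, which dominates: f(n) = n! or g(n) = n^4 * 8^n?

f(n) = n! grows faster: by Stirling n! ~ (n/e)^n sqrt(2*pi*n); (n/e)^n eventually dominates n^4 * 8^n.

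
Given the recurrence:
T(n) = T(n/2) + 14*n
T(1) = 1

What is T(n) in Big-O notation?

Geometric series: 14*n*(1 + 1/2 + 1/2^2 + ...) = O(n). T(n) = O(n).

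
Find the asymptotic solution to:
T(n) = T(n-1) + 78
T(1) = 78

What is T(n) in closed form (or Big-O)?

Unrolling: T(n) = T(n-1) + 78 = T(n-2) + 2*78 = ... = T(1) + (n-1)*78 = 78 + (n-1)*78 = 78n.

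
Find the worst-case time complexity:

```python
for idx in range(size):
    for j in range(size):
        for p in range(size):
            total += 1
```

Time complexity: O(n^3).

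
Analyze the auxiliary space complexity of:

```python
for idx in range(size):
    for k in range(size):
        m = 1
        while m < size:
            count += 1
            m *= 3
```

Space complexity: O(1).
Only a constant amount of auxiliary storage is used; nothing grows with n.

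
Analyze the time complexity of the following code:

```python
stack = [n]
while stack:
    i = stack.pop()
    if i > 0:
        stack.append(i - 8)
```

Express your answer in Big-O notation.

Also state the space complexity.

Time complexity: O(n).
Space complexity: O(1).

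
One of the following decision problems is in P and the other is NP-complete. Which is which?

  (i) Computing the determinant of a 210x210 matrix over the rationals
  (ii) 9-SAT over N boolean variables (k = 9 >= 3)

(i) is P: Gaussian elimination runs in O(n^3).
(ii) is NP-complete: 3-SAT is NP-complete (Cook-Levin); k-SAT for k>=3 reduces from 3-SAT.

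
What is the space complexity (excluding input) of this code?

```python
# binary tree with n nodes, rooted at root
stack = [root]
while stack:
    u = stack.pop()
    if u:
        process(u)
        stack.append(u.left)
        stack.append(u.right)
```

Space complexity: O(n).
Auxiliary storage grows linearly with the input size n in the worst case.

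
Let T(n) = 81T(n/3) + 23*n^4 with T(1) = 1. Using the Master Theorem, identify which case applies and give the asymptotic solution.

a=81, b=3, f(n)=23*n^4.
log_3(81) = 4, so n^(log_b(a)) = n^4.
f(n) = Theta(n^4), so Case 2 applies.
T(n) = Theta(n^4 log n).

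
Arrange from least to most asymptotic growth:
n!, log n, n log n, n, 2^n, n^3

Ordered by growth rate: log n < n < n log n < n^3 < 2^n < n!.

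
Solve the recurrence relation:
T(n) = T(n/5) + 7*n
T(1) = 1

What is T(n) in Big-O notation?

Geometric series: 7*n*(1 + 1/5 + 1/5^2 + ...) = O(n). T(n) = O(n).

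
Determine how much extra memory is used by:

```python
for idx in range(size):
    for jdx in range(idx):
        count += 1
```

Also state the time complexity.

Space complexity: O(1).
Only a constant amount of auxiliary storage is used; nothing grows with n.
Time complexity: O(n^2).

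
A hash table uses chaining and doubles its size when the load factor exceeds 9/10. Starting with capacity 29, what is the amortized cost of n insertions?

Rehashing occurs when load exceeds 9/10. Total rehash cost is geometric series summing to O(n). Each insertion itself is O(1). Amortized: O(1).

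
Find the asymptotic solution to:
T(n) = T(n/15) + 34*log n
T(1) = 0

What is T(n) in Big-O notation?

Each of the log_15(n) levels adds O(log n). T(n) = O(log^2 n).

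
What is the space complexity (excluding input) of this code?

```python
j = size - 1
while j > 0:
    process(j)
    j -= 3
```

Space complexity: O(1).
Only a constant amount of auxiliary storage is used; nothing grows with n.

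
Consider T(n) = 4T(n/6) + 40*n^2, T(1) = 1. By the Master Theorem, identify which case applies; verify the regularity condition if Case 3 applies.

a=4, b=6, f(n)=40*n^2.
log_6(4) = 0.7737 < 2.
f(n) = Omega(n^(0.7737+epsilon)) for some epsilon > 0, so Case 3 is the candidate.
Regularity: a*f(n/b) = 4*40*(n/6)^2 = (4/36)*40*n^2 <= c*f(n) with c = 4/36 < 1. Satisfied.
Case 3: T(n) = Theta(n^2).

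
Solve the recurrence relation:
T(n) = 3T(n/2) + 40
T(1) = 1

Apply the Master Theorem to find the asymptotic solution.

a=3, b=2, f(n)=40. log_2(3) = 1.585. Case 1 of Master Theorem: T(n) = O(n^1.585).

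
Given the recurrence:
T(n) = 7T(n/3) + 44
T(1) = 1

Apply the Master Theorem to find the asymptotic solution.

a=7, b=3, f(n)=44. log_3(7) = 1.771. Case 1 of Master Theorem: T(n) = O(n^1.771).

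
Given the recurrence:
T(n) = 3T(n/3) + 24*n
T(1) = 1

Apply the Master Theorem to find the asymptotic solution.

a=3, b=3, f(n)=24*n. log_3(3) = 1. Case 2: T(n) = O(n log n).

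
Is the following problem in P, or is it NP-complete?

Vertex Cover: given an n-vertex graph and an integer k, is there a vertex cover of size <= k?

This problem is NP-complete: one of Karp's 21 NP-complete problems (with k part of the input; for any fixed constant k it is in P).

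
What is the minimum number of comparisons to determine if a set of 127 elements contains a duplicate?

Determining if 127 elements are all distinct requires Omega(n log n) comparisons in the comparison model. This follows from the element distinctness lower bound.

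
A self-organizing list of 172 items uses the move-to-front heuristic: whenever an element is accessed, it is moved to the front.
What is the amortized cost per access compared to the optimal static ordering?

With potential Phi = number of inversions between the MTF list and the optimal static list (at most C(172,2)), each access has amortized cost at most 2 * (cost under optimal static ordering). This is the move-to-front 2-competitiveness result.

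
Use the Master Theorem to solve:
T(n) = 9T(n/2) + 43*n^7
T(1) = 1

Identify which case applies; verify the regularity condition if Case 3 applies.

a=9, b=2, f(n)=43*n^7.
log_2(9) = 3.17 < 7.
f(n) = Omega(n^(3.17+epsilon)) for some epsilon > 0, so Case 3 is the candidate.
Regularity: a*f(n/b) = 9*43*(n/2)^7 = (9/128)*43*n^7 <= c*f(n) with c = 9/128 < 1. Satisfied.
Case 3: T(n) = Theta(n^7).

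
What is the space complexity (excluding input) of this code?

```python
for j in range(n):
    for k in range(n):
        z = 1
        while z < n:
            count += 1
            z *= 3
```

Space complexity: O(1).
Only a constant amount of auxiliary storage is used; nothing grows with n.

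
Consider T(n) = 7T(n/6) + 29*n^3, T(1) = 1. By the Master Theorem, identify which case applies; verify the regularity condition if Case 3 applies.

a=7, b=6, f(n)=29*n^3.
log_6(7) = 1.086 < 3.
f(n) = Omega(n^(1.086+epsilon)) for some epsilon > 0, so Case 3 is the candidate.
Regularity: a*f(n/b) = 7*29*(n/6)^3 = (7/216)*29*n^3 <= c*f(n) with c = 7/216 < 1. Satisfied.
Case 3: T(n) = Theta(n^3).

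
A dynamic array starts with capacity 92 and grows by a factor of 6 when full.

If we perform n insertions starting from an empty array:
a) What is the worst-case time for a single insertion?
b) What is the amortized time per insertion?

(a) Worst-case single insertion: O(n) -- when the array is full at capacity c, the resize copies all c elements, and c can be Theta(n).
(b) Resizes happen at sizes 92, 552, 3312, ... Total copy cost for n insertions: 92 + 552 + ... = O(n) (geometric series with ratio 1/6). Amortized cost per insertion: O(n)/n = O(1).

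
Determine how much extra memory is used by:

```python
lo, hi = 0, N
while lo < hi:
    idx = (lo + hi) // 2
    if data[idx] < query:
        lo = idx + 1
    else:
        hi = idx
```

Space complexity: O(1).
Only a constant amount of auxiliary storage is used; nothing grows with n.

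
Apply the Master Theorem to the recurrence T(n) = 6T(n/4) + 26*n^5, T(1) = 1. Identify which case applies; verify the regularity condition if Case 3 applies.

a=6, b=4, f(n)=26*n^5.
log_4(6) = 1.292 < 5.
f(n) = Omega(n^(1.292+epsilon)) for some epsilon > 0, so Case 3 is the candidate.
Regularity: a*f(n/b) = 6*26*(n/4)^5 = (6/1024)*26*n^5 <= c*f(n) with c = 6/1024 < 1. Satisfied.
Case 3: T(n) = Theta(n^5).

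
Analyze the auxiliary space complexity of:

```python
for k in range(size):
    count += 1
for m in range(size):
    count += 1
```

Space complexity: O(1).
Only a constant amount of auxiliary storage is used; nothing grows with n.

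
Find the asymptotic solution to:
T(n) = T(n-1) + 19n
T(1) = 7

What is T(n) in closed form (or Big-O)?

Unrolling: T(n) = 7 + 19*(2 + 3 + ... + n) = 7 + 19*(n(n+1)/2 - 1) = O(n^2).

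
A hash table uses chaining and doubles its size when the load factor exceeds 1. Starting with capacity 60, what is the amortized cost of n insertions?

Rehashing occurs when load exceeds 1. Total rehash cost is geometric series summing to O(n). Each insertion itself is O(1). Amortized: O(1).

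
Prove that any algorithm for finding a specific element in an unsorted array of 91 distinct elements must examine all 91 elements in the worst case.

Adversary argument: if the algorithm examines fewer than 91 elements, the adversary places the target in an unexamined position. The algorithm cannot distinguish 'not present' from 'in unexamined position'.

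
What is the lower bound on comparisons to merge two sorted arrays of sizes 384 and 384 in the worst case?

Adversary: with |384 - 384| <= 1 the inputs can be fully interleaved so that every adjacent pair in the merged output comes from different arrays. Then each of the 767 adjacent pairs must be directly compared, or the algorithm cannot determine their relative order. Standard merge meets this bound.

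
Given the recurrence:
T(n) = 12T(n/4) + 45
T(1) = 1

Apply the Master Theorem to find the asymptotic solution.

a=12, b=4, f(n)=45. log_4(12) = 1.792. Case 1 of Master Theorem: T(n) = O(n^1.792).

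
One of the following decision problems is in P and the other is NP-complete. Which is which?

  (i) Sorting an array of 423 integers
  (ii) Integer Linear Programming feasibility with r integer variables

(i) is P: merge sort runs in O(n log n).
(ii) is NP-complete: ILP feasibility is NP-complete (LP relaxation is in P).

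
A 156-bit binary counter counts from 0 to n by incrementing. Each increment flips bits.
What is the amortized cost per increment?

Bit i flips every 2^i increments. Total flips over n increments: sum_{i=0}^{156} n/2^i < 2n. Amortized cost: 2n/n = O(1).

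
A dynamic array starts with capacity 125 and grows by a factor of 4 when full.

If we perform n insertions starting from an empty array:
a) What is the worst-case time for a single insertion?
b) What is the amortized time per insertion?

(a) Worst-case single insertion: O(n) -- when the array is full at capacity c, the resize copies all c elements, and c can be Theta(n).
(b) Resizes happen at sizes 125, 500, 2000, ... Total copy cost for n insertions: 125 + 500 + ... = O(n) (geometric series with ratio 1/4). Amortized cost per insertion: O(n)/n = O(1).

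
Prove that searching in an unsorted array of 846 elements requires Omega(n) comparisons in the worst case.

An adversary can always place the target in the last position checked. Until all 846 positions are examined, the target might be in any unchecked position. Therefore 846 comparisons are necessary.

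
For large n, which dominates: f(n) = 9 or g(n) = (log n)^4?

g(n) = (log n)^4 grows faster: any unbounded function dominates a constant.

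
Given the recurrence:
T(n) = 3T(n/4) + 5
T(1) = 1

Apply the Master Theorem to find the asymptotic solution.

a=3, b=4, f(n)=5. log_4(3) = 0.7925. Case 1 of Master Theorem: T(n) = O(n^0.7925).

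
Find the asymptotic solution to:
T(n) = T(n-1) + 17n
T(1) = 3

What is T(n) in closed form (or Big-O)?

Unrolling: T(n) = 3 + 17*(2 + 3 + ... + n) = 3 + 17*(n(n+1)/2 - 1) = O(n^2).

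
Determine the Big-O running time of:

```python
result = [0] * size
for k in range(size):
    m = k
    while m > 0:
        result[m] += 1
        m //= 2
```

Time complexity: O(n log n).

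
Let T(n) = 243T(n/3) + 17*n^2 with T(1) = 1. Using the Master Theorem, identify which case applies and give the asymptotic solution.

a=243, b=3, f(n)=17*n^2.
log_3(243) = 5 > 2.
Since f(n) = O(n^2) is polynomially smaller than n^5, Case 1 applies.
T(n) = Theta(n^5).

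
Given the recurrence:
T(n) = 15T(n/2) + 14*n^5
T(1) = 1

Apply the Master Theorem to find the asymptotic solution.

a=15, b=2, f(n)=14*n^5. log_2(15) = 3.907 < 5. Case 3: T(n) = O(n^5).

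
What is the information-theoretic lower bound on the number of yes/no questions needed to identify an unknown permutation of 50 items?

There are 50! = 30414093201713378043612608166064768844377641568960512000000000000 permutations. Each yes/no question gives at most 1 bit, so at least ceil(log_2(30414093201713378043612608166064768844377641568960512000000000000)) = 215 questions are needed.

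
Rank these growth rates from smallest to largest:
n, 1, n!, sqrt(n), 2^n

Ordered by growth rate: 1 < sqrt(n) < n < 2^n < n!.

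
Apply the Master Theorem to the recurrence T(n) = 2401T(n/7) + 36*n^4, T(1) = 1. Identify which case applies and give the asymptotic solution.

a=2401, b=7, f(n)=36*n^4.
log_7(2401) = 4, so n^(log_b(a)) = n^4.
f(n) = Theta(n^4), so Case 2 applies.
T(n) = Theta(n^4 log n).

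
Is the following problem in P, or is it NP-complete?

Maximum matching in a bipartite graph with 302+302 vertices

This problem is in P: Hopcroft-Karp runs in O(E sqrt(V)).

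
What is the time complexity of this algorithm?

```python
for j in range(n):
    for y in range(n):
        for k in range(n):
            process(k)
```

Time complexity: O(n^3).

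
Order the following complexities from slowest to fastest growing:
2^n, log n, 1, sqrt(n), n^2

Ordered by growth rate: 1 < log n < sqrt(n) < n^2 < 2^n.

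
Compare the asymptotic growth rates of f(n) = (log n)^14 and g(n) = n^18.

g(n) = n^18 grows faster: any positive polynomial dominates any polylog.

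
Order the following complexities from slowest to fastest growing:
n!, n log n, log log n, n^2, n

Ordered by growth rate: log log n < n < n log n < n^2 < n!.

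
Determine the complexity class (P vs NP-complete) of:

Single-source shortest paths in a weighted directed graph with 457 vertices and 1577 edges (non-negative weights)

This problem is in P: Dijkstra's algorithm runs in O((V+E) log V).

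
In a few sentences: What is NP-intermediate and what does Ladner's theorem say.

NP-intermediate problems are in NP but neither in P nor NP-complete (assuming P != NP). Ladner's theorem proves such problems exist if P != NP. Graph isomorphism and integer factoring are candidate NP-intermediate problems -- no polynomial algorithm is known, but no NP-completeness proof exists either.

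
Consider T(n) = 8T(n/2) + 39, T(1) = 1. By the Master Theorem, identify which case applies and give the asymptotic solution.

a=8, b=2, f(n)=39.
log_2(8) = 3 > 0.
Since f(n) = O(n^0) is polynomially smaller than n^3, Case 1 applies.
T(n) = Theta(n^3).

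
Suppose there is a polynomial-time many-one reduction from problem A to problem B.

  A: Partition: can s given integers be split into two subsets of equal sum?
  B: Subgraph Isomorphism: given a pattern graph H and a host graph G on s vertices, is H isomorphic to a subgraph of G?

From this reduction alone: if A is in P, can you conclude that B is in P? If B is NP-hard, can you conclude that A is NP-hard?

A poly-time reduction A <=_p B transfers tractability DOWN (B easy => A easy) and hardness UP (A hard => B hard), not the reverse.
From A in P, the reduction alone does NOT give B in P: any problem in P trivially reduces to SAT, yet SAT is not known to be in P.
From B NP-hard, the reduction alone does NOT give A NP-hard: again, easy problems reduce to hard ones.
(Here in fact A is NP-complete and B is NP-complete.)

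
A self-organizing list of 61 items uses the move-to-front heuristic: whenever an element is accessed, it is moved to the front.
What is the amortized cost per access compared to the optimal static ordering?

With potential Phi = number of inversions between the MTF list and the optimal static list (at most C(61,2)), each access has amortized cost at most 2 * (cost under optimal static ordering). This is the move-to-front 2-competitiveness result.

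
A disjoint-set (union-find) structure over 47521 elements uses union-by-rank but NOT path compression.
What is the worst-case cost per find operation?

Union-by-rank alone keeps every tree's height <= log_2(47521) ~= 15.5. Each find traverses from a node to its root, costing O(height) = O(log n). Without path compression this bound is tight.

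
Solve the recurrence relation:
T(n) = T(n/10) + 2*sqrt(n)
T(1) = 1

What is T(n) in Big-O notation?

Each level contributes sqrt(n/10^k). Geometric series with ratio 1/sqrt(10) < 1 sums to O(sqrt(n)).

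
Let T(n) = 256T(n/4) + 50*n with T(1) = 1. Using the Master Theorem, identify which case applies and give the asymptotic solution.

a=256, b=4, f(n)=50*n.
log_4(256) = 4 > 1.
Since f(n) = O(n^1) is polynomially smaller than n^4, Case 1 applies.
T(n) = Theta(n^4).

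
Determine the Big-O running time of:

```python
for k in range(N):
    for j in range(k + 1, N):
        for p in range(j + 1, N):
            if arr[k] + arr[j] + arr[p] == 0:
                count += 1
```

Time complexity: O(n^3).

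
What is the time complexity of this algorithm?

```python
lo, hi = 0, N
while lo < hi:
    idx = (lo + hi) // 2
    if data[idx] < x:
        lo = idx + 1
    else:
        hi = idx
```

Time complexity: O(log n).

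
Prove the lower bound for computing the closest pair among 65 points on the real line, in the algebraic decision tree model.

Reduction from element distinctness: given 65 reals, the closest-pair distance is 0 iff two are equal. Element distinctness has an Omega(n log n) lower bound in the algebraic decision tree model (Ben-Or). Therefore closest pair on a line also requires Omega(n log n). Sorting then a linear scan achieves this.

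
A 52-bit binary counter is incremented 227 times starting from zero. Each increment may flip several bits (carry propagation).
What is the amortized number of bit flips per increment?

Bit i flips on every 2^i-th increment, so over 227 increments bit i flips floor(227/2^i) times. Summing over i: total flips < 2 * 227. Amortized: < 2 = O(1) per increment.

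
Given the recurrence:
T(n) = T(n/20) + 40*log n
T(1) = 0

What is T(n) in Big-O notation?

Each of the log_20(n) levels adds O(log n). T(n) = O(log^2 n).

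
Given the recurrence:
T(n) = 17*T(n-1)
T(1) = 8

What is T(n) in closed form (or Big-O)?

Each step multiplies by 17. T(n) = T(1)*17^(n-1) = 8*17^(n-1).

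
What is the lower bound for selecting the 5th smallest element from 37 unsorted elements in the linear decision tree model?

Selecting the 5th smallest of 37 elements requires Omega(n) comparisons. Every element must be compared at least once. The BFPRT algorithm achieves O(n), making this tight.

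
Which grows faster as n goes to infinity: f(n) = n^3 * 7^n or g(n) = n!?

g(n) = n! grows faster: by Stirling n! ~ (n/e)^n sqrt(2*pi*n); (n/e)^n eventually dominates n^3 * 7^n.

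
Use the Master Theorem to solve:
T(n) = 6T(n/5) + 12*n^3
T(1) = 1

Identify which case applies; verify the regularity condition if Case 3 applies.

a=6, b=5, f(n)=12*n^3.
log_5(6) = 1.113 < 3.
f(n) = Omega(n^(1.113+epsilon)) for some epsilon > 0, so Case 3 is the candidate.
Regularity: a*f(n/b) = 6*12*(n/5)^3 = (6/125)*12*n^3 <= c*f(n) with c = 6/125 < 1. Satisfied.
Case 3: T(n) = Theta(n^3).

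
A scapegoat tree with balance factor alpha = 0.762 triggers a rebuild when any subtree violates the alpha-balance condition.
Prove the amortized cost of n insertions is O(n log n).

Define potential Phi = c * sum of |size(left(v)) - size(right(v))| over all nodes. An insertion at depth d costs O(d) = O(log n) and increases Phi by O(log n). When a rebuild of subtree of size s occurs, it costs O(s) but reduces Phi by Omega(s). With alpha = 0.762, between rebuilds Omega(s) insertions must occur. Amortized cost per insertion: O(log n).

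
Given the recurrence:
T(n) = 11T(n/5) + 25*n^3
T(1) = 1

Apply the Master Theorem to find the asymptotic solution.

a=11, b=5, f(n)=25*n^3. log_5(11) = 1.49 < 3. Case 3: T(n) = O(n^3).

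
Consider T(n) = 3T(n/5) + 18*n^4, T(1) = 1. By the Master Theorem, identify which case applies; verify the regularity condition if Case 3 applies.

a=3, b=5, f(n)=18*n^4.
log_5(3) = 0.6826 < 4.
f(n) = Omega(n^(0.6826+epsilon)) for some epsilon > 0, so Case 3 is the candidate.
Regularity: a*f(n/b) = 3*18*(n/5)^4 = (3/625)*18*n^4 <= c*f(n) with c = 3/625 < 1. Satisfied.
Case 3: T(n) = Theta(n^4).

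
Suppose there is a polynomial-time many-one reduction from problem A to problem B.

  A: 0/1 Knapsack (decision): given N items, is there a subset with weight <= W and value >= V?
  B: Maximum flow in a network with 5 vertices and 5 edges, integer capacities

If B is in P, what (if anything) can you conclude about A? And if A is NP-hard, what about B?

A poly-time reduction A <=_p B means any A-instance can be transformed to a B-instance in poly time.
If B is in P: compose the reduction with B's poly-time algorithm to solve A in poly time, so A is in P.
If A is NP-hard: every NP problem reduces to A, which reduces to B; composing reductions, every NP problem reduces to B, so B is NP-hard.
(Here in fact A is NP-complete and B is in P, so no such reduction is known -- its existence would imply P = NP; the analysis concerns only what the assumed reduction would or would not let you conclude.)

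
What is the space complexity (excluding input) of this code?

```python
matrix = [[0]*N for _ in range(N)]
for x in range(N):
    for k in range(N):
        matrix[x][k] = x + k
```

Space complexity: O(n^2).
A 2D structure of size n x n is allocated.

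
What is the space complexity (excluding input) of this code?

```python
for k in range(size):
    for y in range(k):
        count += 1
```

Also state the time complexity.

Space complexity: O(1).
Only a constant amount of auxiliary storage is used; nothing grows with n.
Time complexity: O(n^2).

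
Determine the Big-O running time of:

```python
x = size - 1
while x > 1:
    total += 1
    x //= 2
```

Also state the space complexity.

Time complexity: O(log n).
Space complexity: O(1).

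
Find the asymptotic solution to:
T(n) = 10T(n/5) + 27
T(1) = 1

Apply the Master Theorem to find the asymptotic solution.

a=10, b=5, f(n)=27. log_5(10) = 1.431. Case 1 of Master Theorem: T(n) = O(n^1.431).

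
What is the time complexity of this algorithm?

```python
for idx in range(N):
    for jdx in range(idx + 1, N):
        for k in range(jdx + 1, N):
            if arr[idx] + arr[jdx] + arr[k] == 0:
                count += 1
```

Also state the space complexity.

Time complexity: O(n^3).
Space complexity: O(1).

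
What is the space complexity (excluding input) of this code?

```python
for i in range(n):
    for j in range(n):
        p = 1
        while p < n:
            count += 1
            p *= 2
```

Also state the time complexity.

Space complexity: O(1).
Only a constant amount of auxiliary storage is used; nothing grows with n.
Time complexity: O(n^2 log n).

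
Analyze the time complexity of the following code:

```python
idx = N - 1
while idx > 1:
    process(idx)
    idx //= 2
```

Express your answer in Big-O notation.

Time complexity: O(log n).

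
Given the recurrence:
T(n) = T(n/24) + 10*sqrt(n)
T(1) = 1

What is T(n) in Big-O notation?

Each level contributes sqrt(n/24^k). Geometric series with ratio 1/sqrt(24) < 1 sums to O(sqrt(n)).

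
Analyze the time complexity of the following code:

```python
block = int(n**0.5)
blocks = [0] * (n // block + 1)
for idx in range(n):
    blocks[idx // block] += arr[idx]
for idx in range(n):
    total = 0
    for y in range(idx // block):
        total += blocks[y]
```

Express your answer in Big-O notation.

Time complexity: O(n * sqrt(n)).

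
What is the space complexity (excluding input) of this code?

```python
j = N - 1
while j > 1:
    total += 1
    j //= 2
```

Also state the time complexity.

Space complexity: O(1).
Only a constant amount of auxiliary storage is used; nothing grows with n.
Time complexity: O(log n).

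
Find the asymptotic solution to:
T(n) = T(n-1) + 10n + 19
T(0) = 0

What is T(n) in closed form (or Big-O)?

Dominant term in sum is 10*sum(i, i=1..n) = 10*n*(n+1)/2 = O(n^2).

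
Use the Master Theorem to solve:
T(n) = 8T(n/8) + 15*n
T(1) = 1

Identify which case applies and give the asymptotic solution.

a=8, b=8, f(n)=15*n.
log_8(8) = 1, so n^(log_b(a)) = n.
f(n) = Theta(n), so Case 2 applies.
T(n) = Theta(n log n).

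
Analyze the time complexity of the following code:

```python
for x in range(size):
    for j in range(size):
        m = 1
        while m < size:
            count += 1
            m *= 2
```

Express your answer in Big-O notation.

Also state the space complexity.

Time complexity: O(n^2 log n).
Space complexity: O(1).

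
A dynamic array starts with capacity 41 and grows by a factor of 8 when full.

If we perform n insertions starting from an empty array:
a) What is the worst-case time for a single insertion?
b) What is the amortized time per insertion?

(a) Worst-case single insertion: O(n) -- when the array is full at capacity c, the resize copies all c elements, and c can be Theta(n).
(b) Resizes happen at sizes 41, 328, 2624, ... Total copy cost for n insertions: 41 + 328 + ... = O(n) (geometric series with ratio 1/8). Amortized cost per insertion: O(n)/n = O(1).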